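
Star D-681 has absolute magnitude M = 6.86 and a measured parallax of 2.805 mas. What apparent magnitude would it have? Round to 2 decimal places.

d = 1/p = 1/0.002805″ = 356.51 pc.
m − M = 5 log₁₀ d − 5 = 5 log₁₀(356.51) − 5 = 12.7604 − 5 = 7.7604.
m = M + (m − M) = 6.86 + 7.7604 = 14.62.

m = 14.62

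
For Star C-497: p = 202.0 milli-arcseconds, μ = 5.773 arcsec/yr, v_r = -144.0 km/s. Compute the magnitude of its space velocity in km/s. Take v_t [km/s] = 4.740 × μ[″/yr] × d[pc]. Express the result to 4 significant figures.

d = 1/p = 1/0.2020″ = 4.9505 pc.
v_t = 4.740 μ d = 4.740 × 5.773 × 4.9505 = 135.47 km/s.
v = √(v_r² + v_t²) = √((-144.0)² + 135.47²) = √39088.1 = 197.71 km/s.

197.7 km/s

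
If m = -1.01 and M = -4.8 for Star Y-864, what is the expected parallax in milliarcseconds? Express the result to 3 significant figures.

m − M = -1.01 − (-4.8) = 3.79.
d = 10^((m−M)/5 + 1) = 10^1.758 = 57.28 pc.
p = 1/d = 1/57.28 = 0.017458 arcsec = 17.458 mas.

17.5 mas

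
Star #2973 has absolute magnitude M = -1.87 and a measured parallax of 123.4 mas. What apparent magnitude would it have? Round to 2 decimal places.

m = -2.33

d = 1/p = 1/0.1234″ = 8.1037 pc.
m − M = 5 log₁₀ d − 5 = 5 log₁₀(8.1037) − 5 = 4.5434 − 5 = -0.4566.
m = M + (m − M) = -1.87 + (-0.4566) = -2.33.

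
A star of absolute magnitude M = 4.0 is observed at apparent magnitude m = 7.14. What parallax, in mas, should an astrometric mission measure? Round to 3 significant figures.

m − M = 7.14 − 4.0 = 3.14.
d = 10^((m−M)/5 + 1) = 10^1.628 = 42.462 pc.
p = 1/d = 1/42.462 = 0.02355 arcsec = 23.55 mas.

23.6 mas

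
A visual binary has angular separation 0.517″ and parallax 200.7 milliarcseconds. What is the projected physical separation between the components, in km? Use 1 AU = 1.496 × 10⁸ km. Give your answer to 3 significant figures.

3.85 × 10^8 km

d = 1/p = 1/0.2007″ = 4.9826 pc.
At distance d (pc), an angle of θ arcsec spans θ·d AU: s = 0.517 × 4.9826 = 2.576 AU.
= 2.576 × 1.496 × 10⁸ km = 3.8537 × 10^8 km.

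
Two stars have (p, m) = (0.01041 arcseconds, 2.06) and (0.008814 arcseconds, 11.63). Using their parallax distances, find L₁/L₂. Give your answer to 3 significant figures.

L₁/L₂ = 4820

d₁ = 1/p₁ = 1/0.01041″ = 96.061 pc; d₂ = 1/p₂ = 1/0.008814″ = 113.46 pc.
M₁ = m₁ − 5 log₁₀ d₁ + 5 = 2.06 − 9.9127 + 5 = -2.8527.
M₂ = 11.63 − 10.2742 + 5 = 6.3558.
L₁/L₂ = 10^(0.4(M₂ − M₁)) = 10^(0.4 × 9.2085) = 10^3.68340 = 4823.9.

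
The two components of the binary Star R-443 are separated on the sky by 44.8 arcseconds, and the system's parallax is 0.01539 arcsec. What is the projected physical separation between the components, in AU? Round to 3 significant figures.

2910 AU

d = 1/p = 1/0.01539″ = 64.977 pc.
At distance d (pc), an angle of θ arcsec spans θ·d AU: s = 44.8 × 64.977 = 2911 AU.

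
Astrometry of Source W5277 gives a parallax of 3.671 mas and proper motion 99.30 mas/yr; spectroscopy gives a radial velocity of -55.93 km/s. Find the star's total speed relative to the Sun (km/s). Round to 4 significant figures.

d = 1/p = 1/0.003671″ = 272.41 pc.
μ = 99.30 mas/yr = 0.09930 ″/yr.
v_t = 4.740 μ d = 4.740 × 0.09930 × 272.41 = 128.22 km/s.
v = √(v_r² + v_t²) = √((-55.93)² + 128.22²) = √19568.5 = 139.89 km/s.

139.9 km/s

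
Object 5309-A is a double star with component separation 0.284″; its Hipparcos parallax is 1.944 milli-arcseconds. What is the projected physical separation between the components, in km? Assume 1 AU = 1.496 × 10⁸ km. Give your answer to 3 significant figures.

2.19 × 10^10 km

d = 1/p = 1/0.001944″ = 514.4 pc.
At distance d (pc), an angle of θ arcsec spans θ·d AU: s = 0.284 × 514.4 = 146.09 AU.
= 146.09 × 1.496 × 10⁸ km = 2.1855 × 10^10 km.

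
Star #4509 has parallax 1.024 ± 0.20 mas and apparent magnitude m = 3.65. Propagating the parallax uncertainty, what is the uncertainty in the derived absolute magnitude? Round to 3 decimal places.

M = m − 5 log₁₀ d + 5 = m + 5 log₁₀ p + 5, so ∂M/∂p = 5/(p ln 10).
σ_M = (5/ln 10) · (σ_p/p) = 2.1715 × 0.20/1.024 = 2.1715 × 0.19531 = 0.42412.

σ_M = 0.424 mag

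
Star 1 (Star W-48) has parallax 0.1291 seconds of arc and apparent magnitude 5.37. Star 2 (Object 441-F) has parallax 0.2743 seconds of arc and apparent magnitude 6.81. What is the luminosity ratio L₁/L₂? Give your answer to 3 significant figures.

d₁ = 1/p₁ = 1/0.1291″ = 7.7459 pc; d₂ = 1/p₂ = 1/0.2743″ = 3.6456 pc.
M₁ = m₁ − 5 log₁₀ d₁ + 5 = 5.37 − 4.4454 + 5 = 5.9246.
M₂ = 6.81 − 2.8088 + 5 = 9.0012.
L₁/L₂ = 10^(0.4(M₂ − M₁)) = 10^(0.4 × 3.0766) = 10^1.23064 = 17.007.

L₁/L₂ = 17.0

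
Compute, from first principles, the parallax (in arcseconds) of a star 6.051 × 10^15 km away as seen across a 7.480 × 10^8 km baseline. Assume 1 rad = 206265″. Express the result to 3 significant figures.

θ ≈ B/d = (7.480 × 10^8) / (6.051 × 10^15) = 1.2362 × 10^-7 rad.
In arcseconds: 1.2362 × 10^-7 × 206265 = 0.025498″.

0.0255 arcsec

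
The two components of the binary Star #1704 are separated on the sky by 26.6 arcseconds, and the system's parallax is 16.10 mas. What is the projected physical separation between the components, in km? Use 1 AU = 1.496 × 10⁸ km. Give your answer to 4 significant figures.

d = 1/p = 1/0.01610″ = 62.112 pc.
At distance d (pc), an angle of θ arcsec spans θ·d AU: s = 26.6 × 62.112 = 1652.2 AU.
= 1652.2 × 1.496 × 10⁸ km = 2.4717 × 10^11 km.

2.472 × 10^11 km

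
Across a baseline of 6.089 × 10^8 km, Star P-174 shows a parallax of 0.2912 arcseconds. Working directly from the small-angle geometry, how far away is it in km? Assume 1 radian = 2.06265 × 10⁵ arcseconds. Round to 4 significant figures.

θ = 0.2912″ = 0.2912/206265 = 1.4118 × 10^-6 rad.
d = B/θ = (6.089 × 10^8) / (1.4118 × 10^-6) = 4.3129 × 10^14 km.

4.313 × 10^14 km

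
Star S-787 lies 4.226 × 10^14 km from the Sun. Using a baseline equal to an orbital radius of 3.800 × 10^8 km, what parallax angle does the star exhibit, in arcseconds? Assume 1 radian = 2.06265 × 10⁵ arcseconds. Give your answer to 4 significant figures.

θ ≈ B/d = (3.800 × 10^8) / (4.226 × 10^14) = 8.9920 × 10^-7 rad.
In arcseconds: 8.9920 × 10^-7 × 206265 = 0.18547″.

0.1855 arcsec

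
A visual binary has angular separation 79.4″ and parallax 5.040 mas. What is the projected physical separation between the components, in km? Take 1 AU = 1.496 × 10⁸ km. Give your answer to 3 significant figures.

d = 1/p = 1/0.005040″ = 198.41 pc.
At distance d (pc), an angle of θ arcsec spans θ·d AU: s = 79.4 × 198.41 = 15754 AU.
= 15754 × 1.496 × 10⁸ km = 2.3568 × 10^12 km.

2.36 × 10^12 km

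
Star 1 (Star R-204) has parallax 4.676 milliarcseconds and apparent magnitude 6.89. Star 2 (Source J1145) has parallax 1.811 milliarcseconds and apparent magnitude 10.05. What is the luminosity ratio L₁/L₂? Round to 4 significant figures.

d₁ = 1/p₁ = 1/0.004676″ = 213.86 pc; d₂ = 1/p₂ = 1/0.001811″ = 552.18 pc.
M₁ = m₁ − 5 log₁₀ d₁ + 5 = 6.89 − 11.6506 + 5 = 0.2394.
M₂ = 10.05 − 13.7104 + 5 = 1.3396.
L₁/L₂ = 10^(0.4(M₂ − M₁)) = 10^(0.4 × 1.1002) = 10^0.44008 = 2.7547.

L₁/L₂ = 2.755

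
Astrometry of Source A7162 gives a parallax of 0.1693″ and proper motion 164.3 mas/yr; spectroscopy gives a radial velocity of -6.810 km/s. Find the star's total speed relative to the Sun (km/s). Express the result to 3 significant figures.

8.22 km/s

d = 1/p = 1/0.1693″ = 5.9067 pc.
μ = 164.3 mas/yr = 0.1643 ″/yr.
v_t = 4.740 μ d = 4.740 × 0.1643 × 5.9067 = 4.6 km/s.
v = √(v_r² + v_t²) = √((-6.810)² + 4.6²) = √67.5361 = 8.218 km/s.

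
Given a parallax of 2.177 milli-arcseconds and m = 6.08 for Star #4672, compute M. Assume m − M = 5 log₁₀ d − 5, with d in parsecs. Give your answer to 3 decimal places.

M = -2.231

d = 1/p = 1/0.002177″ = 459.35 pc.
m − M = 5 log₁₀(459.35) − 5 = 13.3107 − 5 = 8.3107.
M = m − (m − M) = 6.08 − 8.3107 = -2.231.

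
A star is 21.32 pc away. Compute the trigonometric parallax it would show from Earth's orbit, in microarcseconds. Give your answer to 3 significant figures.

p = 1/d = 1/21.32 = 0.046904 arcsec.
= 0.046904 × 10⁶ = 46904 μas.

46900 μas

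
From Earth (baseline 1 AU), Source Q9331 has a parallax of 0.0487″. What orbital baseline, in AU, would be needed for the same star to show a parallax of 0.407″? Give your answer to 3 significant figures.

8.36 AU

Parallax scales linearly with baseline: p ∝ B, so B = p_target / p_Earth × 1 AU.
B = 0.407 / 0.0487 = 8.3573 AU.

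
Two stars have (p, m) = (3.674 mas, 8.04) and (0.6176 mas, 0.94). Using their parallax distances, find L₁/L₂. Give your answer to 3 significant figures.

d₁ = 1/p₁ = 1/0.003674″ = 272.18 pc; d₂ = 1/p₂ = 1/0.0006176″ = 1619.2 pc.
M₁ = m₁ − 5 log₁₀ d₁ + 5 = 8.04 − 12.1743 + 5 = 0.8657.
M₂ = 0.94 − 16.0465 + 5 = -10.1065.
L₁/L₂ = 10^(0.4(M₂ − M₁)) = 10^(0.4 × (-10.9722)) = 10^(-4.38888) = 0.000040843.

L₁/L₂ = 4.08 × 10^-5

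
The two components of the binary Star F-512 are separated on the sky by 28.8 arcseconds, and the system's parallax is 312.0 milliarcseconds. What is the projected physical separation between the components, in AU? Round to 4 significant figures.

d = 1/p = 1/0.3120″ = 3.2051 pc.
At distance d (pc), an angle of θ arcsec spans θ·d AU: s = 28.8 × 3.2051 = 92.307 AU.

92.31 AU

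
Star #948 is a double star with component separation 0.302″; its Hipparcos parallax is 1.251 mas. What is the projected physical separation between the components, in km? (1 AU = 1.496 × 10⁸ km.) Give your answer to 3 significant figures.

d = 1/p = 1/0.001251″ = 799.36 pc.
At distance d (pc), an angle of θ arcsec spans θ·d AU: s = 0.302 × 799.36 = 241.41 AU.
= 241.41 × 1.496 × 10⁸ km = 3.6115 × 10^10 km.

3.61 × 10^10 km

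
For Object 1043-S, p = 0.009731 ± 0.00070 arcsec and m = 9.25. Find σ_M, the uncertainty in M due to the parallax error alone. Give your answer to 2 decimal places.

σ_M = 0.16 mag

M = m − 5 log₁₀ d + 5 = m + 5 log₁₀ p + 5, so ∂M/∂p = 5/(p ln 10).
σ_M = (5/ln 10) · (σ_p/p) = 2.1715 × 0.00070/0.009731 = 2.1715 × 0.071935 = 0.15621.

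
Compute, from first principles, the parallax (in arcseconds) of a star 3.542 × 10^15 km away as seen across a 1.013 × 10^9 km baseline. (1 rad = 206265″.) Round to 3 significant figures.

θ ≈ B/d = (1.013 × 10^9) / (3.542 × 10^15) = 2.8600 × 10^-7 rad.
In arcseconds: 2.8600 × 10^-7 × 206265 = 0.058992″.

0.0590 arcsec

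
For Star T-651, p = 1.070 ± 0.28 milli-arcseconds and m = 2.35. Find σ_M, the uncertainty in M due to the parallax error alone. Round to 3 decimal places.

M = m − 5 log₁₀ d + 5 = m + 5 log₁₀ p + 5, so ∂M/∂p = 5/(p ln 10).
σ_M = (5/ln 10) · (σ_p/p) = 2.1715 × 0.28/1.070 = 2.1715 × 0.26168 = 0.56824.

σ_M = 0.568 mag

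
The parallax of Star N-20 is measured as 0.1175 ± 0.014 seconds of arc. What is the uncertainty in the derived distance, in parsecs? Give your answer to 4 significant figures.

1.014 pc

d = 1/p, so σ_d = σ_p / p².
σ_d = 0.0140 / (0.1175)² = 0.0140 / 0.013806 = 1.0141 pc.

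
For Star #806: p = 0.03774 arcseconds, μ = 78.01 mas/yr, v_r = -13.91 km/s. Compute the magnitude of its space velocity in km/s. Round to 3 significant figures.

d = 1/p = 1/0.03774″ = 26.497 pc.
μ = 78.01 mas/yr = 0.07801 ″/yr.
v_t = 4.740 μ d = 4.740 × 0.07801 × 26.497 = 9.7977 km/s.
v = √(v_r² + v_t²) = √((-13.91)² + 9.7977²) = √289.483 = 17.014 km/s.

17.0 km/s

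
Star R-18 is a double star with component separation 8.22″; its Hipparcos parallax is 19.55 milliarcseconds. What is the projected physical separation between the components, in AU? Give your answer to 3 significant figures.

d = 1/p = 1/0.01955″ = 51.151 pc.
At distance d (pc), an angle of θ arcsec spans θ·d AU: s = 8.22 × 51.151 = 420.46 AU.

420 AU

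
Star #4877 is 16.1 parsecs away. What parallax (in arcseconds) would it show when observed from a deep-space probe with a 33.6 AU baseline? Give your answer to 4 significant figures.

2.087 arcsec

p (arcsec) = B (AU) / d (pc).
p = 33.6 / 16.1 = 2.087 arcsec.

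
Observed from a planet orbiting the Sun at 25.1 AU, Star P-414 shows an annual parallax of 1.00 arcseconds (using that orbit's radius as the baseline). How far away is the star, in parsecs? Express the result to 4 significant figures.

With baseline B (in AU) and parallax p (in arcsec), d = B/p parsecs.
d = 25.1 / 1.00 = 25.1 pc.

25.10 pc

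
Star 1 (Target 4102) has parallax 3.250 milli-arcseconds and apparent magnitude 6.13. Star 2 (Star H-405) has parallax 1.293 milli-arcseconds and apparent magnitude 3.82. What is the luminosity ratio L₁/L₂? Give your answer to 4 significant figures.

L₁/L₂ = 0.01886

d₁ = 1/p₁ = 1/0.003250″ = 307.69 pc; d₂ = 1/p₂ = 1/0.001293″ = 773.4 pc.
M₁ = m₁ − 5 log₁₀ d₁ + 5 = 6.13 − 12.4406 + 5 = -1.3106.
M₂ = 3.82 − 14.4420 + 5 = -5.6220.
L₁/L₂ = 10^(0.4(M₂ − M₁)) = 10^(0.4 × (-4.3114)) = 10^(-1.72456) = 0.018856.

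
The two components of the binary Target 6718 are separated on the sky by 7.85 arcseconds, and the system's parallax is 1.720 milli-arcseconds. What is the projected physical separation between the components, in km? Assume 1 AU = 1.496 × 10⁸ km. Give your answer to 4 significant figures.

6.828 × 10^11 km

d = 1/p = 1/0.001720″ = 581.4 pc.
At distance d (pc), an angle of θ arcsec spans θ·d AU: s = 7.85 × 581.4 = 4564 AU.
= 4564 × 1.496 × 10⁸ km = 6.8277 × 10^11 km.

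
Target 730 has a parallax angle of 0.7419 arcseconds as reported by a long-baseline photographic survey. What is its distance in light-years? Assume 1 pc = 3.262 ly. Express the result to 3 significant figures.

4.40 light years

d = 1/p = 1/0.7419 = 1.3479 pc.
In light-years: 1.3479 × 3.262 = 4.3968 ly.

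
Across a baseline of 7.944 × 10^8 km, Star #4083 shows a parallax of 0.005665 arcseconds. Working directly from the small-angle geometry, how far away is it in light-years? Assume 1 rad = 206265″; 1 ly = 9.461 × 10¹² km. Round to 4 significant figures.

θ = 0.005665″ = 0.005665/206265 = 2.7465 × 10^-8 rad.
d = B/θ = (7.944 × 10^8) / (2.7465 × 10^-8) = 2.8924 × 10^16 km = (2.8924 × 10^16) / (9.461 × 10^12) ly = 3057.2 ly.

3057 ly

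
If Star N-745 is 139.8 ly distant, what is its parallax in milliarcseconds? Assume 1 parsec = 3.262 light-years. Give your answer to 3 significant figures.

23.3 mas

d = 139.8 ly ÷ 3.262 = 42.857 pc.
p = 1/d = 1/42.857 = 0.023333 arcsec.
= 0.023333 × 1000 = 23.333 mas.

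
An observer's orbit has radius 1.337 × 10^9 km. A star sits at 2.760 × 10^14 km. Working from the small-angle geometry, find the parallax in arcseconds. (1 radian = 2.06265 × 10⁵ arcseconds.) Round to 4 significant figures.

0.9992 arcsec

θ ≈ B/d = (1.337 × 10^9) / (2.760 × 10^14) = 4.8442 × 10^-6 rad.
In arcseconds: 4.8442 × 10^-6 × 206265 = 0.99919″.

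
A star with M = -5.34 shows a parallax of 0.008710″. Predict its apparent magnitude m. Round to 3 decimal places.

d = 1/p = 1/0.008710″ = 114.81 pc.
m − M = 5 log₁₀ d − 5 = 5 log₁₀(114.81) − 5 = 10.2999 − 5 = 5.2999.
m = M + (m − M) = -5.34 + 5.2999 = -0.040.

m = -0.040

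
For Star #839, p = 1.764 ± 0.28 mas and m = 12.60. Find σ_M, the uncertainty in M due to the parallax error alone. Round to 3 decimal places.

M = m − 5 log₁₀ d + 5 = m + 5 log₁₀ p + 5, so ∂M/∂p = 5/(p ln 10).
σ_M = (5/ln 10) · (σ_p/p) = 2.1715 × 0.28/1.764 = 2.1715 × 0.15873 = 0.34468.

σ_M = 0.345 mag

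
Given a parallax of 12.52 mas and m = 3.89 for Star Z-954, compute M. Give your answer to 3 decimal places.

M = -0.622

d = 1/p = 1/0.01252″ = 79.872 pc.
m − M = 5 log₁₀(79.872) − 5 = 9.5120 − 5 = 4.5120.
M = m − (m − M) = 3.89 − 4.5120 = -0.622.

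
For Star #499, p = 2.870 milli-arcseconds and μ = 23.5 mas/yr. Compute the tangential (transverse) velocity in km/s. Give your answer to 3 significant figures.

38.8 km/s

d = 1/p = 1/0.002870″ = 348.43 pc.
μ = 23.5 mas/yr = 0.0235 ″/yr.
v_t = 4.74 × μ × d = 4.74 × 0.0235 × 348.43 = 38.812 km/s.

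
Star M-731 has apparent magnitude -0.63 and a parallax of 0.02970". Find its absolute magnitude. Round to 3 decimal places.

M = -3.266

d = 1/p = 1/0.02970″ = 33.67 pc.
m − M = 5 log₁₀(33.67) − 5 = 7.6362 − 5 = 2.6362.
M = m − (m − M) = -0.63 − 2.6362 = -3.266.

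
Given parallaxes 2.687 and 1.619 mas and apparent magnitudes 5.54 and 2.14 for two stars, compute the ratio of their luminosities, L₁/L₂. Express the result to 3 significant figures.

L₁/L₂ = 0.0158

d₁ = 1/p₁ = 1/0.002687″ = 372.16 pc; d₂ = 1/p₂ = 1/0.001619″ = 617.67 pc.
M₁ = m₁ − 5 log₁₀ d₁ + 5 = 5.54 − 12.8536 + 5 = -2.3136.
M₂ = 2.14 − 13.9538 + 5 = -6.8138.
L₁/L₂ = 10^(0.4(M₂ − M₁)) = 10^(0.4 × (-4.5002)) = 10^(-1.80008) = 0.015846.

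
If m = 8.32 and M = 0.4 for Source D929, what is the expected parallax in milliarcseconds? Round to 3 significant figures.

m − M = 8.32 − 0.4 = 7.92.
d = 10^((m−M)/5 + 1) = 10^2.584 = 383.71 pc.
p = 1/d = 1/383.71 = 0.0026061 arcsec = 2.6061 mas.

2.61 mas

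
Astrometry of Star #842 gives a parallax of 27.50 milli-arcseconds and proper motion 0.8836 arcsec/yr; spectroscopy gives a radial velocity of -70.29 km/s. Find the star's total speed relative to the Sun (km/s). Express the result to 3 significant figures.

168 km/s

d = 1/p = 1/0.02750″ = 36.364 pc.
v_t = 4.740 μ d = 4.740 × 0.8836 × 36.364 = 152.3 km/s.
v = √(v_r² + v_t²) = √((-70.29)² + 152.3²) = √28136 = 167.74 km/s.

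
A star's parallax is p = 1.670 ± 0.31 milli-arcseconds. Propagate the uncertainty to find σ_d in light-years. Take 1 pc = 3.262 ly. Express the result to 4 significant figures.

362.6 ly

d = 1/p, so σ_d = σ_p / p².
σ_d = 0.000310 / (0.001670)² = 0.000310 / 0.0000027889 = 111.15 pc = 111.15 × 3.262 ly = 362.57 ly.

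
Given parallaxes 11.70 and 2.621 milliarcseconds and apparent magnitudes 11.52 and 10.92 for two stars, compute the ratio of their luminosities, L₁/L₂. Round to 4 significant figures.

d₁ = 1/p₁ = 1/0.01170″ = 85.47 pc; d₂ = 1/p₂ = 1/0.002621″ = 381.53 pc.
M₁ = m₁ − 5 log₁₀ d₁ + 5 = 11.52 − 9.6591 + 5 = 6.8609.
M₂ = 10.92 − 12.9076 + 5 = 3.0124.
L₁/L₂ = 10^(0.4(M₂ − M₁)) = 10^(0.4 × (-3.8485)) = 10^(-1.53940) = 0.02888.

L₁/L₂ = 0.02888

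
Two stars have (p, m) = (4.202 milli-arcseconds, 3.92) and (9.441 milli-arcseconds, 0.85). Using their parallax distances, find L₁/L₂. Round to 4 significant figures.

d₁ = 1/p₁ = 1/0.004202″ = 237.98 pc; d₂ = 1/p₂ = 1/0.009441″ = 105.92 pc.
M₁ = m₁ − 5 log₁₀ d₁ + 5 = 3.92 − 11.8827 + 5 = -2.9627.
M₂ = 0.85 − 10.1249 + 5 = -4.2749.
L₁/L₂ = 10^(0.4(M₂ − M₁)) = 10^(0.4 × (-1.3122)) = 10^(-0.52488) = 0.29862.

L₁/L₂ = 0.2986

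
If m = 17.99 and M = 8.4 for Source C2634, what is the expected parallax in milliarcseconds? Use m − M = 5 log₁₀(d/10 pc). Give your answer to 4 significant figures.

1.208 mas

m − M = 17.99 − 8.4 = 9.59.
d = 10^((m−M)/5 + 1) = 10^2.918 = 827.94 pc.
p = 1/d = 1/827.94 = 0.0012078 arcsec = 1.2078 mas.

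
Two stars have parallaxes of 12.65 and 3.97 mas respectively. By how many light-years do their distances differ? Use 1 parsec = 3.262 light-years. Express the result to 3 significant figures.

564 ly

d_A = 1/0.01265″ = 79.051 pc; d_B = 1/0.003970″ = 251.89 pc.
|d_B − d_A| = |251.89 − 79.051| = 172.84 pc = 172.84 × 3.262 ly = 563.8 ly.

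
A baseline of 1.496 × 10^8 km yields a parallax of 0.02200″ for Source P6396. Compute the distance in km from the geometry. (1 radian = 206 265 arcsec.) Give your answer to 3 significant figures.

θ = 0.02200″ = 0.02200/206265 = 1.0666 × 10^-7 rad.
d = B/θ = (1.496 × 10^8) / (1.0666 × 10^-7) = 1.4026 × 10^15 km.

1.40 × 10^15 km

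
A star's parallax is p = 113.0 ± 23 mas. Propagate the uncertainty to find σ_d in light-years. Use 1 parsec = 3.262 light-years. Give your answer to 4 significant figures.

d = 1/p, so σ_d = σ_p / p².
σ_d = 0.0230 / (0.1130)² = 0.0230 / 0.012769 = 1.8012 pc = 1.8012 × 3.262 ly = 5.8755 ly.

5.876 ly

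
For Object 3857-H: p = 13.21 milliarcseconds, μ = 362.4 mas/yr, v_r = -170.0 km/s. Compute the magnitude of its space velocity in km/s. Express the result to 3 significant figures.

d = 1/p = 1/0.01321″ = 75.7 pc.
μ = 362.4 mas/yr = 0.3624 ″/yr.
v_t = 4.740 μ d = 4.740 × 0.3624 × 75.7 = 130.04 km/s.
v = √(v_r² + v_t²) = √((-170.0)² + 130.04²) = √45810.4 = 214.03 km/s.

214 km/s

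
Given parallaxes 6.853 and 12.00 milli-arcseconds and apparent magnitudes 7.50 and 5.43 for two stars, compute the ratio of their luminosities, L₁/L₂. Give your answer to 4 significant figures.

L₁/L₂ = 0.4556

d₁ = 1/p₁ = 1/0.006853″ = 145.92 pc; d₂ = 1/p₂ = 1/0.01200″ = 83.333 pc.
M₁ = m₁ − 5 log₁₀ d₁ + 5 = 7.50 − 10.8206 + 5 = 1.6794.
M₂ = 5.43 − 9.6041 + 5 = 0.8259.
L₁/L₂ = 10^(0.4(M₂ − M₁)) = 10^(0.4 × (-0.8535)) = 10^(-0.34140) = 0.45562.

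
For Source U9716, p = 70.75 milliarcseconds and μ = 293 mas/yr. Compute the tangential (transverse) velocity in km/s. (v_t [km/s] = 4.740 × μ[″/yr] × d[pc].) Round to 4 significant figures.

19.63 km/s

d = 1/p = 1/0.07075″ = 14.134 pc.
μ = 293 mas/yr = 0.293 ″/yr.
v_t = 4.74 × μ × d = 4.74 × 0.293 × 14.134 = 19.63 km/s.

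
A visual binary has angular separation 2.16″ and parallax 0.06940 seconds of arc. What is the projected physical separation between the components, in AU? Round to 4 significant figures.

d = 1/p = 1/0.06940″ = 14.409 pc.
At distance d (pc), an angle of θ arcsec spans θ·d AU: s = 2.16 × 14.409 = 31.123 AU.

31.12 AU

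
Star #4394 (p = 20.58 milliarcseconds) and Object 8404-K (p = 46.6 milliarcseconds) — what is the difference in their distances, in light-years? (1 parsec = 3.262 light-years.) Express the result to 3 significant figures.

88.5 ly

d_A = 1/0.02058″ = 48.591 pc; d_B = 1/0.04660″ = 21.459 pc.
|d_B − d_A| = |21.459 − 48.591| = 27.132 pc = 27.132 × 3.262 ly = 88.505 ly.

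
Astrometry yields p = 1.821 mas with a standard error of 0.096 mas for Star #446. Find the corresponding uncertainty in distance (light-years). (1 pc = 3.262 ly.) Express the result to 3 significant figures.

94.4 ly

d = 1/p, so σ_d = σ_p / p².
σ_d = 0.0000960 / (0.001821)² = 0.0000960 / 0.000003316 = 28.951 pc = 28.951 × 3.262 ly = 94.438 ly.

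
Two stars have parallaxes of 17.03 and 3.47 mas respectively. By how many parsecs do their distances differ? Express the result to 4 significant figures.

d_A = 1/0.01703″ = 58.72 pc; d_B = 1/0.003470″ = 288.18 pc.
|d_B − d_A| = |288.18 − 58.72| = 229.46 pc.

229.5 pc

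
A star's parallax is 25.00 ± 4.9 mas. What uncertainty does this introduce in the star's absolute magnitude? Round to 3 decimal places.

M = m − 5 log₁₀ d + 5 = m + 5 log₁₀ p + 5, so ∂M/∂p = 5/(p ln 10).
σ_M = (5/ln 10) · (σ_p/p) = 2.1715 × 4.9/25.00 = 2.1715 × 0.196 = 0.42561.

σ_M = 0.426 mag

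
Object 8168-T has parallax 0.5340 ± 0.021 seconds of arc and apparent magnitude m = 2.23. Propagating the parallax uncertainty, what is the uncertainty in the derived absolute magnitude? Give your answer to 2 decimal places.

M = m − 5 log₁₀ d + 5 = m + 5 log₁₀ p + 5, so ∂M/∂p = 5/(p ln 10).
σ_M = (5/ln 10) · (σ_p/p) = 2.1715 × 0.021/0.5340 = 2.1715 × 0.039326 = 0.085396.

σ_M = 0.09 mag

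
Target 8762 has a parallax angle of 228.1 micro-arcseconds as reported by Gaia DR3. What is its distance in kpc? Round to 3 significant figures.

p = 228.1 micro-arcseconds = 0.0002281 arcsec.
d = 1/p = 1/0.0002281 = 4384 pc.
= 4.384 kpc.

4.38 kpc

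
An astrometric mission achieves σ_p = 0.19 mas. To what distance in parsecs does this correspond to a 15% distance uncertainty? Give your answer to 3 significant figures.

σ_d/d = σ_p/p, so the condition is σ_p/p ≤ 0.15, i.e. p ≥ σ_p/0.15.
p_min = 0.19/0.15 = 1.2667 mas = 0.0012667 arcsec.
d_max = 1/p_min = 1/0.0012667 = 789.45 pc.

789 pc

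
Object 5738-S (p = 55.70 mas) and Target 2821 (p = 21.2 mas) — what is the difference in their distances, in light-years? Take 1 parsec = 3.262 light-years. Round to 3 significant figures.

95.3 ly

d_A = 1/0.05570″ = 17.953 pc; d_B = 1/0.02120″ = 47.17 pc.
|d_B − d_A| = |47.17 − 17.953| = 29.217 pc = 29.217 × 3.262 ly = 95.306 ly.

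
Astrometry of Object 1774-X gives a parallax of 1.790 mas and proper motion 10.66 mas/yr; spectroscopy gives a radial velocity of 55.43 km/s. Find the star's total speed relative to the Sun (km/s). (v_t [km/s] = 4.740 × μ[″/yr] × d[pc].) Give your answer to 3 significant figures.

62.2 km/s

d = 1/p = 1/0.001790″ = 558.66 pc.
μ = 10.66 mas/yr = 0.01066 ″/yr.
v_t = 4.740 μ d = 4.740 × 0.01066 × 558.66 = 28.228 km/s.
v = √(v_r² + v_t²) = √(55.43² + 28.228²) = √3869.3 = 62.204 km/s.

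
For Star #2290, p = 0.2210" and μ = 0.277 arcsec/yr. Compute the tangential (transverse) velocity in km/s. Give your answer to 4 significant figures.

d = 1/p = 1/0.2210″ = 4.5249 pc.
v_t = 4.74 × μ × d = 4.74 × 0.277 × 4.5249 = 5.9411 km/s.

5.941 km/s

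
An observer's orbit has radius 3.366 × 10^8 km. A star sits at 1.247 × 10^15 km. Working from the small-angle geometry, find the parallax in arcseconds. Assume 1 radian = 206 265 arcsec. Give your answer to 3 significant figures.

θ ≈ B/d = (3.366 × 10^8) / (1.247 × 10^15) = 2.6993 × 10^-7 rad.
In arcseconds: 2.6993 × 10^-7 × 206265 = 0.055677″.

0.0557 arcsec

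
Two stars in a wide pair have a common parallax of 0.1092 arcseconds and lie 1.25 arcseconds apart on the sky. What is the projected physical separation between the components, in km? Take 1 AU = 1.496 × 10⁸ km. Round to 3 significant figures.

1.71 × 10^9 km

d = 1/p = 1/0.1092″ = 9.1575 pc.
At distance d (pc), an angle of θ arcsec spans θ·d AU: s = 1.25 × 9.1575 = 11.447 AU.
= 11.447 × 1.496 × 10⁸ km = 1.7125 × 10^9 km.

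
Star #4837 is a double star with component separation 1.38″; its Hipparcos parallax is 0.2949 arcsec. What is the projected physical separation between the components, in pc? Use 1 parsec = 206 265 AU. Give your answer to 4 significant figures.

2.269 × 10^-5 pc

d = 1/p = 1/0.2949″ = 3.391 pc.
At distance d (pc), an angle of θ arcsec spans θ·d AU: s = 1.38 × 3.391 = 4.6796 AU.
= 4.6796 / 206265 = 2.2687 × 10^-5 pc.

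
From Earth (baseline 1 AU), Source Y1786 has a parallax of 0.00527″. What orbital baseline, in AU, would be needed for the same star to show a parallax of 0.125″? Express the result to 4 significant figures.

Parallax scales linearly with baseline: p ∝ B, so B = p_target / p_Earth × 1 AU.
B = 0.125 / 0.00527 = 23.719 AU.

23.72 AU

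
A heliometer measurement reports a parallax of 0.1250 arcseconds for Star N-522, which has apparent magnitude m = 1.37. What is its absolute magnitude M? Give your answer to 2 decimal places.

d = 1/p = 1/0.1250″ = 8 pc.
m − M = 5 log₁₀(8) − 5 = 4.5154 − 5 = -0.4846.
M = m − (m − M) = 1.37 − (-0.4846) = 1.85.

M = 1.85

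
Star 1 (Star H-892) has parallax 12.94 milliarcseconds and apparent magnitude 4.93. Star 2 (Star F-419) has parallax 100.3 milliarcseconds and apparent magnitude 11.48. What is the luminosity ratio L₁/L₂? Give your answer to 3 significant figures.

d₁ = 1/p₁ = 1/0.01294″ = 77.28 pc; d₂ = 1/p₂ = 1/0.1003″ = 9.9701 pc.
M₁ = m₁ − 5 log₁₀ d₁ + 5 = 4.93 − 9.4403 + 5 = 0.4897.
M₂ = 11.48 − 4.9935 + 5 = 11.4865.
L₁/L₂ = 10^(0.4(M₂ − M₁)) = 10^(0.4 × 10.9968) = 10^4.39872 = 25045.

L₁/L₂ = 25000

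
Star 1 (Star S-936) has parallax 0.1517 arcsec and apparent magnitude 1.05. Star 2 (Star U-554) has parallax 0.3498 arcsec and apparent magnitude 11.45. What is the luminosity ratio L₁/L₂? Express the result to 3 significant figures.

d₁ = 1/p₁ = 1/0.1517″ = 6.592 pc; d₂ = 1/p₂ = 1/0.3498″ = 2.8588 pc.
M₁ = m₁ − 5 log₁₀ d₁ + 5 = 1.05 − 4.0951 + 5 = 1.9549.
M₂ = 11.45 − 2.2809 + 5 = 14.1691.
L₁/L₂ = 10^(0.4(M₂ − M₁)) = 10^(0.4 × 12.2142) = 10^4.88568 = 76856.

L₁/L₂ = 76900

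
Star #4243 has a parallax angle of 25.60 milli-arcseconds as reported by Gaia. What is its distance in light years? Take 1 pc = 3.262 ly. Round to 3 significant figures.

127 light years

p = 25.60 milli-arcseconds = 0.02560 arcsec.
d = 1/p = 1/0.02560 = 39.063 pc.
In light-years: 39.063 × 3.262 = 127.42 ly.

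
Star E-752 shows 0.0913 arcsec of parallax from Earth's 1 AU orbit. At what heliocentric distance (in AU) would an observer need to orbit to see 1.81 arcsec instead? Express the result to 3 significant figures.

19.8 AU

Parallax scales linearly with baseline: p ∝ B, so B = p_target / p_Earth × 1 AU.
B = 1.81 / 0.0913 = 19.825 AU.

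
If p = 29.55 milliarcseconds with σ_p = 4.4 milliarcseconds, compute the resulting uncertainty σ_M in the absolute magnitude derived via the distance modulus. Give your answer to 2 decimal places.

σ_M = 0.32 mag

M = m − 5 log₁₀ d + 5 = m + 5 log₁₀ p + 5, so ∂M/∂p = 5/(p ln 10).
σ_M = (5/ln 10) · (σ_p/p) = 2.1715 × 4.4/29.55 = 2.1715 × 0.1489 = 0.32334.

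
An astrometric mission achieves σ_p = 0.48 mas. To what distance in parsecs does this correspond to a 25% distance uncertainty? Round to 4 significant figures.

σ_d/d = σ_p/p, so the condition is σ_p/p ≤ 0.25, i.e. p ≥ σ_p/0.25.
p_min = 0.48/0.25 = 1.92 mas = 0.00192 arcsec.
d_max = 1/p_min = 1/0.00192 = 520.83 pc.

520.8 pc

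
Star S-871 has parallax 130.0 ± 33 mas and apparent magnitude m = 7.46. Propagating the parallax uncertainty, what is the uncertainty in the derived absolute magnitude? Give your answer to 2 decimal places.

M = m − 5 log₁₀ d + 5 = m + 5 log₁₀ p + 5, so ∂M/∂p = 5/(p ln 10).
σ_M = (5/ln 10) · (σ_p/p) = 2.1715 × 33/130.0 = 2.1715 × 0.25385 = 0.55124.

σ_M = 0.55 mag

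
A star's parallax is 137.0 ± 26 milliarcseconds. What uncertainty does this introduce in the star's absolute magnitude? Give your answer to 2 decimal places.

M = m − 5 log₁₀ d + 5 = m + 5 log₁₀ p + 5, so ∂M/∂p = 5/(p ln 10).
σ_M = (5/ln 10) · (σ_p/p) = 2.1715 × 26/137.0 = 2.1715 × 0.18978 = 0.41211.

σ_M = 0.41 mag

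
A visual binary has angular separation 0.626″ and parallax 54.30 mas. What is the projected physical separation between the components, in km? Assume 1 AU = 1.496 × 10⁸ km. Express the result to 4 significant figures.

1.725 × 10^9 km

d = 1/p = 1/0.05430″ = 18.416 pc.
At distance d (pc), an angle of θ arcsec spans θ·d AU: s = 0.626 × 18.416 = 11.528 AU.
= 11.528 × 1.496 × 10⁸ km = 1.7246 × 10^9 km.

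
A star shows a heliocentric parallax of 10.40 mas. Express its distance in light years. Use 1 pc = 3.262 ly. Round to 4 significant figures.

p = 10.40 mas = 0.01040 arcsec.
d = 1/p = 1/0.01040 = 96.154 pc.
In light-years: 96.154 × 3.262 = 313.65 ly.

313.7 light years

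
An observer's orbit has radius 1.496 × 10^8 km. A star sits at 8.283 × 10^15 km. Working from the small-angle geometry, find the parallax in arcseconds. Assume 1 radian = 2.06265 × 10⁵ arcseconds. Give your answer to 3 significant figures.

0.00373 arcsec

θ ≈ B/d = (1.496 × 10^8) / (8.283 × 10^15) = 1.8061 × 10^-8 rad.
In arcseconds: 1.8061 × 10^-8 × 206265 = 0.0037254″.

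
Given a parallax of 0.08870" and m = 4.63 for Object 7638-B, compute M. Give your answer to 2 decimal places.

M = 4.37

d = 1/p = 1/0.08870″ = 11.274 pc.
m − M = 5 log₁₀(11.274) − 5 = 5.2604 − 5 = 0.2604.
M = m − (m − M) = 4.63 − 0.2604 = 4.37.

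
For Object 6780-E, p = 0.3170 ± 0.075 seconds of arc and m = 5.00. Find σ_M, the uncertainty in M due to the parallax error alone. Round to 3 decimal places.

σ_M = 0.514 mag

M = m − 5 log₁₀ d + 5 = m + 5 log₁₀ p + 5, so ∂M/∂p = 5/(p ln 10).
σ_M = (5/ln 10) · (σ_p/p) = 2.1715 × 0.075/0.3170 = 2.1715 × 0.23659 = 0.51376.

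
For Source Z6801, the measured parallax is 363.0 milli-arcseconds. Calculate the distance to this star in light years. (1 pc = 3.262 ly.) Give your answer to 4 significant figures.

8.986 light years

p = 363.0 milli-arcseconds = 0.3630 arcsec.
d = 1/p = 1/0.3630 = 2.7548 pc.
In light-years: 2.7548 × 3.262 = 8.9862 ly.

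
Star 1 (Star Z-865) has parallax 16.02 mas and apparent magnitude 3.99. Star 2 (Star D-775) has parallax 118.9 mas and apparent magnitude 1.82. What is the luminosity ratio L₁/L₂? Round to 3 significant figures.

d₁ = 1/p₁ = 1/0.01602″ = 62.422 pc; d₂ = 1/p₂ = 1/0.1189″ = 8.4104 pc.
M₁ = m₁ − 5 log₁₀ d₁ + 5 = 3.99 − 8.9767 + 5 = 0.0133.
M₂ = 1.82 − 4.6241 + 5 = 2.1959.
L₁/L₂ = 10^(0.4(M₂ − M₁)) = 10^(0.4 × 2.1826) = 10^0.87304 = 7.4652.

L₁/L₂ = 7.47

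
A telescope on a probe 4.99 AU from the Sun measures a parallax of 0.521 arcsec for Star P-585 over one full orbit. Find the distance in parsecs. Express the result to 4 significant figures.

With baseline B (in AU) and parallax p (in arcsec), d = B/p parsecs.
d = 4.99 / 0.521 = 9.5777 pc.

9.578 pc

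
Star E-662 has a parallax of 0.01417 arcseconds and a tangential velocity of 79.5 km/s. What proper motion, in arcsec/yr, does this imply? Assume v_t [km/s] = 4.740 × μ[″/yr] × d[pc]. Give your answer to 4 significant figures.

d = 1/p = 1/0.01417″ = 70.572 pc.
μ = v_t / (4.74 d) = 79.5 / (4.74 × 70.572) = 79.5 / 334.51 = 0.23766 ″/yr.

0.2377 arcsec/yr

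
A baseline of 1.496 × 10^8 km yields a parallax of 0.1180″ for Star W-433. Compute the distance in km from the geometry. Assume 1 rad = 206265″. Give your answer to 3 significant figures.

2.62 × 10^14 km

θ = 0.1180″ = 0.1180/206265 = 5.7208 × 10^-7 rad.
d = B/θ = (1.496 × 10^8) / (5.7208 × 10^-7) = 2.6150 × 10^14 km.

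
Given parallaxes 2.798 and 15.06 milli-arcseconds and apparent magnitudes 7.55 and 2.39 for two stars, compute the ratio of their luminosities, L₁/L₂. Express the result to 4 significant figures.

d₁ = 1/p₁ = 1/0.002798″ = 357.4 pc; d₂ = 1/p₂ = 1/0.01506″ = 66.401 pc.
M₁ = m₁ − 5 log₁₀ d₁ + 5 = 7.55 − 12.7658 + 5 = -0.2158.
M₂ = 2.39 − 9.1109 + 5 = -1.7209.
L₁/L₂ = 10^(0.4(M₂ − M₁)) = 10^(0.4 × (-1.5051)) = 10^(-0.60204) = 0.25001.

L₁/L₂ = 0.2500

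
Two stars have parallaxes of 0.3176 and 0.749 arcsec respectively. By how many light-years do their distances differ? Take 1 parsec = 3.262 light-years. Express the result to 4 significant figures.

d_A = 1/0.3176″ = 3.1486 pc; d_B = 1/0.7490″ = 1.3351 pc.
|d_B − d_A| = |1.3351 − 3.1486| = 1.8135 pc = 1.8135 × 3.262 ly = 5.9156 ly.

5.916 ly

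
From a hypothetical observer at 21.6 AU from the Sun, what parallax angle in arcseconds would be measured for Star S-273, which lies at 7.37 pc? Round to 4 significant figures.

2.931 arcsec

p (arcsec) = B (AU) / d (pc).
p = 21.6 / 7.37 = 2.9308 arcsec.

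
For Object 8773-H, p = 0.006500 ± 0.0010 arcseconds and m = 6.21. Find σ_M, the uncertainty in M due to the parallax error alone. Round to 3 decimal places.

σ_M = 0.334 mag

M = m − 5 log₁₀ d + 5 = m + 5 log₁₀ p + 5, so ∂M/∂p = 5/(p ln 10).
σ_M = (5/ln 10) · (σ_p/p) = 2.1715 × 0.0010/0.006500 = 2.1715 × 0.15385 = 0.33409.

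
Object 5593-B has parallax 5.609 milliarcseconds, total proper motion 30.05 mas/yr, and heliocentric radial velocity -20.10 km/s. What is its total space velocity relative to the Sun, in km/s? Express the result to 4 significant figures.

32.39 km/s

d = 1/p = 1/0.005609″ = 178.28 pc.
μ = 30.05 mas/yr = 0.03005 ″/yr.
v_t = 4.740 μ d = 4.740 × 0.03005 × 178.28 = 25.394 km/s.
v = √(v_r² + v_t²) = √((-20.10)² + 25.394²) = √1048.87 = 32.386 km/s.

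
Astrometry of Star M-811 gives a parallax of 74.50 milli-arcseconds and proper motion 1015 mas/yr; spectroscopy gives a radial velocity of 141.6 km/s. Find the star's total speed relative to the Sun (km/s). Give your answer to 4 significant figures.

155.6 km/s

d = 1/p = 1/0.07450″ = 13.423 pc.
μ = 1015 mas/yr = 1.015 ″/yr.
v_t = 4.740 μ d = 4.740 × 1.015 × 13.423 = 64.579 km/s.
v = √(v_r² + v_t²) = √(141.6² + 64.579²) = √24221 = 155.63 km/s.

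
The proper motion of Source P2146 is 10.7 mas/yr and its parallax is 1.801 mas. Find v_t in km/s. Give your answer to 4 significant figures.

d = 1/p = 1/0.001801″ = 555.25 pc.
μ = 10.7 mas/yr = 0.0107 ″/yr.
v_t = 4.74 × μ × d = 4.74 × 0.0107 × 555.25 = 28.161 km/s.

28.16 km/s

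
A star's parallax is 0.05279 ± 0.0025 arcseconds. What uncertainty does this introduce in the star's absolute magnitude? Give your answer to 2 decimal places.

M = m − 5 log₁₀ d + 5 = m + 5 log₁₀ p + 5, so ∂M/∂p = 5/(p ln 10).
σ_M = (5/ln 10) · (σ_p/p) = 2.1715 × 0.0025/0.05279 = 2.1715 × 0.047357 = 0.10284.

σ_M = 0.10 mag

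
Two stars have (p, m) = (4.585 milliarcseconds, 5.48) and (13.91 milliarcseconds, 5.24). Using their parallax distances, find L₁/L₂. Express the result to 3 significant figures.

d₁ = 1/p₁ = 1/0.004585″ = 218.1 pc; d₂ = 1/p₂ = 1/0.01391″ = 71.891 pc.
M₁ = m₁ − 5 log₁₀ d₁ + 5 = 5.48 − 11.6933 + 5 = -1.2133.
M₂ = 5.24 − 9.2834 + 5 = 0.9566.
L₁/L₂ = 10^(0.4(M₂ − M₁)) = 10^(0.4 × 2.1699) = 10^0.86796 = 7.3784.

L₁/L₂ = 7.38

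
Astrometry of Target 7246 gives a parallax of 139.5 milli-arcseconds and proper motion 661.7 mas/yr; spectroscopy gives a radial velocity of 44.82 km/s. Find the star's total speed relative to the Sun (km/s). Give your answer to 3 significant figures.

50.1 km/s

d = 1/p = 1/0.1395″ = 7.1685 pc.
μ = 661.7 mas/yr = 0.6617 ″/yr.
v_t = 4.740 μ d = 4.740 × 0.6617 × 7.1685 = 22.484 km/s.
v = √(v_r² + v_t²) = √(44.82² + 22.484²) = √2514.36 = 50.143 km/s.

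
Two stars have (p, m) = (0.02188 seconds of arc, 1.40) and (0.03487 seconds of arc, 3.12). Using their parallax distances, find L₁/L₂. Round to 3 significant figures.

L₁/L₂ = 12.4

d₁ = 1/p₁ = 1/0.02188″ = 45.704 pc; d₂ = 1/p₂ = 1/0.03487″ = 28.678 pc.
M₁ = m₁ − 5 log₁₀ d₁ + 5 = 1.40 − 8.2998 + 5 = -1.8998.
M₂ = 3.12 − 7.2877 + 5 = 0.8323.
L₁/L₂ = 10^(0.4(M₂ − M₁)) = 10^(0.4 × 2.7321) = 10^1.09284 = 12.383.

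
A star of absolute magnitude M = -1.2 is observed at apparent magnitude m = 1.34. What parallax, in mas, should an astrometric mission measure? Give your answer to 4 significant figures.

m − M = 1.34 − (-1.2) = 2.54.
d = 10^((m−M)/5 + 1) = 10^1.508 = 32.211 pc.
p = 1/d = 1/32.211 = 0.031045 arcsec = 31.045 mas.

31.05 mas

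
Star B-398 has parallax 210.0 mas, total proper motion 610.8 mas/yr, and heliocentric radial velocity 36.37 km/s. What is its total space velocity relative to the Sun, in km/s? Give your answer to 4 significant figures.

38.90 km/s

d = 1/p = 1/0.2100″ = 4.7619 pc.
μ = 610.8 mas/yr = 0.6108 ″/yr.
v_t = 4.740 μ d = 4.740 × 0.6108 × 4.7619 = 13.787 km/s.
v = √(v_r² + v_t²) = √(36.37² + 13.787²) = √1512.86 = 38.896 km/s.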